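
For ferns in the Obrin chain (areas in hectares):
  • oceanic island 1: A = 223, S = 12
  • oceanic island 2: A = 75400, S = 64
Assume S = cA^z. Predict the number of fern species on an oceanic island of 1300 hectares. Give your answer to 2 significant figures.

20

z = ln(64/12) / ln(75400/223) = 1.6740 / 5.8234 = 0.2875
c = 12 / 223^0.2875 = 12 / 4.732 = 2.536
S₃ = 2.536 × 1300^0.2875 = 2.536 × 7.855 ≈ 19.92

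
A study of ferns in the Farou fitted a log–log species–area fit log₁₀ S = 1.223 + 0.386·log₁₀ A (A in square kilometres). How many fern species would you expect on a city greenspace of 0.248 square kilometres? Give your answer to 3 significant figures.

9.76

S = 16.71 × 0.248^0.386
ln S = ln 16.71 + 0.386 × ln 0.248 = 2.8161 + 0.386 × -1.3943 = 2.2779
S = e^2.2779 ≈ 9.756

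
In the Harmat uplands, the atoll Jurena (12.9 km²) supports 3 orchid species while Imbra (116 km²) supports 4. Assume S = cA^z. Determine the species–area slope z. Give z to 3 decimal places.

0.131

Taking logs: ln S = ln c + z ln A, so z = (ln S₂ − ln S₁)/(ln A₂ − ln A₁).
z = ln(4/3) / ln(116/12.9) = ln(1.333) / ln(8.992) = 0.2877 / 2.1964 = 0.1310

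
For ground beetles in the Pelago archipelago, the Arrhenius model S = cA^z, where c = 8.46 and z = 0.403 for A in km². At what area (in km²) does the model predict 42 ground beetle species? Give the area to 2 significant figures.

53 km²

42 = 8.46 × A^0.403  ⇒  A^0.403 = 42/8.46 = 4.965
ln A = ln(4.965) / 0.403 = 1.6023 / 0.403 = 3.9760
A = e^3.9760 ≈ 53.3 km²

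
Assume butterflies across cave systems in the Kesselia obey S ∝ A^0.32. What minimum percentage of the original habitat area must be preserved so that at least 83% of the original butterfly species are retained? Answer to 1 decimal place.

Need (A_new/A_old)^0.32 = 0.83, so A_new/A_old = 0.83^(1/0.32) = 0.83^3.125
ln(A_new/A_old) = ln 0.83 / 0.32 = -0.1863 / 0.32 = -0.5823
A_new/A_old = e^-0.5823 ≈ 0.5586

55.9%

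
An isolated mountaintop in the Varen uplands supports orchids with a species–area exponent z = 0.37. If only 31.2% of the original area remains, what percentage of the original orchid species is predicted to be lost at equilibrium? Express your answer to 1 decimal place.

35.0%

S_new/S_old = (A_new/A_old)^z = 0.312^0.37
= exp(0.37 × ln 0.312) = exp(0.37 × -1.1648) = exp(-0.4310) ≈ 0.6499
Fraction lost = 1 − 0.6499 = 0.3501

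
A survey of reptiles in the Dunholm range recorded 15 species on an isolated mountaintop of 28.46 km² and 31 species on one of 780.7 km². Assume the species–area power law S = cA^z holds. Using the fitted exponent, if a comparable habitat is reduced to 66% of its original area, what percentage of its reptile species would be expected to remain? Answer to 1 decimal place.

91.3%

z = ln(31/15) / ln(780.7/28.46) = 0.7259 / 3.3117 = 0.2192
S_new/S_old = (A_new/A_old)^z = 0.66^0.2192 = exp(0.2192 × -0.4155) = 0.9129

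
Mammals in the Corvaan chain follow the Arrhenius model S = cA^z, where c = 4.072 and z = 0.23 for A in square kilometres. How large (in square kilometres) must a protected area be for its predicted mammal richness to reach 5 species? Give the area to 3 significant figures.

2.44 square kilometres

5 = 4.072 × A^0.23  ⇒  A^0.23 = 5/4.072 = 1.228
ln A = ln(1.228) / 0.23 = 0.2053 / 0.23 = 0.8926
A = e^0.8926 ≈ 2.442 square kilometres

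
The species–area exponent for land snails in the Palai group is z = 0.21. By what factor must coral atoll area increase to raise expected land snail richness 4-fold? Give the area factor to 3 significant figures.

(A₂/A₁)^0.21 = 4, so A₂/A₁ = 4^(1/0.21) = 4^4.762
ln(A₂/A₁) = ln 4 / 0.21 = 1.3863 / 0.21 = 6.6014
A₂/A₁ = e^6.6014 ≈ 736.1

736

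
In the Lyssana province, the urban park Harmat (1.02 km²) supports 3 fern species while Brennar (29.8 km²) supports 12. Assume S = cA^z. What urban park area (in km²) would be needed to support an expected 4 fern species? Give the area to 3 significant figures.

2.05 km²

z = ln(12/3) / ln(29.8/1.02) = 1.3863 / 3.3747 = 0.4108
c = 3 / 1.02^0.4108 = 3 / 1.008 = 2.976
A = (4/2.976)^(1/0.4108) ⇒ ln A = ln(1.344)/0.4108 = 0.7201
A = e^0.7201 ≈ 2.055 km²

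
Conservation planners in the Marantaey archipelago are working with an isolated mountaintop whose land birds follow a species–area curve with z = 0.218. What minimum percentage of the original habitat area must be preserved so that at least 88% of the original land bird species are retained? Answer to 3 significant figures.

Need (A_new/A_old)^0.218 = 0.88, so A_new/A_old = 0.88^(1/0.218) = 0.88^4.587
ln(A_new/A_old) = ln 0.88 / 0.218 = -0.1278 / 0.218 = -0.5864
A_new/A_old = e^-0.5864 ≈ 0.5563

55.6%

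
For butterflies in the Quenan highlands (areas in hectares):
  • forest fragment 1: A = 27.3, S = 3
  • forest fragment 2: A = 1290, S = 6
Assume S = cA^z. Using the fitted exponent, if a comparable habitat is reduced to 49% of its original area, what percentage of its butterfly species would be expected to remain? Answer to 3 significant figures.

z = ln(6/3) / ln(1290/27.3) = 0.6931 / 3.8555 = 0.1798
S_new/S_old = (A_new/A_old)^z = 0.49^0.1798 = exp(0.1798 × -0.7133) = 0.8796

88.0%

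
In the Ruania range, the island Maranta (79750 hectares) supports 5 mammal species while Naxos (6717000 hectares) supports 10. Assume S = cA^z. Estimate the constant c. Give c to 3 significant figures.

0.856

z = ln(S₂/S₁) / ln(A₂/A₁) = ln(10/5) / ln(6717000/79750) = 0.6931 / 4.4335 = 0.1563
c = S₁ / A₁^z = 5 / 79750^0.1563 = 5 / 5.839 = 0.8563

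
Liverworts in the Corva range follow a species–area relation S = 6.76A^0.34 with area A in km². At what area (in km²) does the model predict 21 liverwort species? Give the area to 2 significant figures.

21 = 6.76 × A^0.34  ⇒  A^0.34 = 21/6.76 = 3.107
ln A = ln(3.107) / 0.34 = 1.1335 / 0.34 = 3.3338
A = e^3.3338 ≈ 28.05 km²

28 km²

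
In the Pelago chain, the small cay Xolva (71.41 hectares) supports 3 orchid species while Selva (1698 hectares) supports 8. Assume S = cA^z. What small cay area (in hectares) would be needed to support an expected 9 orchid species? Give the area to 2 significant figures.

z = ln(8/3) / ln(1698/71.41) = 0.9808 / 3.1688 = 0.3095
c = 3 / 71.41^0.3095 = 3 / 3.748 = 0.8004
A = (9/0.8004)^(1/0.3095) ⇒ ln A = ln(11.24)/0.3095 = 7.8177
A = e^7.8177 ≈ 2484 hectares

2500 hectares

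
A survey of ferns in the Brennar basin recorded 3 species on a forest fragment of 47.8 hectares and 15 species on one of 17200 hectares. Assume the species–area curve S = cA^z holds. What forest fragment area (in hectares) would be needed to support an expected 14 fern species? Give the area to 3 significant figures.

z = ln(15/3) / ln(17200/47.8) = 1.6094 / 5.8856 = 0.2735
c = 3 / 47.8^0.2735 = 3 / 2.879 = 1.042
A = (14/1.042)^(1/0.2735) ⇒ ln A = ln(13.44)/0.2735 = 9.5004
A = e^9.5004 ≈ 13365 hectares

13400 hectares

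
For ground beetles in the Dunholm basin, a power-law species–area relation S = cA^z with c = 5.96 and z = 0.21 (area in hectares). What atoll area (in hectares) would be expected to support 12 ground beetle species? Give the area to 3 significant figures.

28.0 hectares

12 = 5.96 × A^0.21  ⇒  A^0.21 = 12/5.96 = 2.013
ln A = ln(2.013) / 0.21 = 0.6998 / 0.21 = 3.3326
A = e^3.3326 ≈ 28.01 hectares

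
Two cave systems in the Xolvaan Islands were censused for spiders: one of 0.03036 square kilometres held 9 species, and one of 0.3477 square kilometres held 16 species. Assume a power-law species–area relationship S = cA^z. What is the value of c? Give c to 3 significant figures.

z = ln(S₂/S₁) / ln(A₂/A₁) = ln(16/9) / ln(0.3477/0.03036) = 0.5754 / 2.4382 = 0.2360
c = S₁ / A₁^z = 9 / 0.03036^0.2360 = 9 / 0.4384 = 20.53

20.5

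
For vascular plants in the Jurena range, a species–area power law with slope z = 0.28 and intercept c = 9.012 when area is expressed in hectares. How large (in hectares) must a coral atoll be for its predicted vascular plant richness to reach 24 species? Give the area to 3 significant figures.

24 = 9.012 × A^0.28  ⇒  A^0.28 = 24/9.012 = 2.663
ln A = ln(2.663) / 0.28 = 0.9795 / 0.28 = 3.4982
A = e^3.4982 ≈ 33.06 hectares

33.1 hectares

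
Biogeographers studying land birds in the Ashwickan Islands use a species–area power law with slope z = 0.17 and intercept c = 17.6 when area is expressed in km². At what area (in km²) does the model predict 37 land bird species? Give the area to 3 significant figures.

37 = 17.6 × A^0.17  ⇒  A^0.17 = 37/17.6 = 2.102
ln A = ln(2.102) / 0.17 = 0.7430 / 0.17 = 4.3707
A = e^4.3707 ≈ 79.1 km²

79.1 km²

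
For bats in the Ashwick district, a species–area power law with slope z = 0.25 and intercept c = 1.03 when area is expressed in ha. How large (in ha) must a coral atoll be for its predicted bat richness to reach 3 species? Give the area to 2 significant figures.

3 = 1.03 × A^0.25  ⇒  A^0.25 = 3/1.03 = 2.913
ln A = ln(2.913) / 0.25 = 1.0691 / 0.25 = 4.2762
A = e^4.2762 ≈ 71.97 ha

72 ha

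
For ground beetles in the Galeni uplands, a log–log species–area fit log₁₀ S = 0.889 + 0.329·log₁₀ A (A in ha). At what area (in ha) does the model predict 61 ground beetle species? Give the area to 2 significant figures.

530 ha

61 = 7.745 × A^0.329  ⇒  A^0.329 = 61/7.745 = 7.876
ln A = ln(7.876) / 0.329 = 2.0639 / 0.329 = 6.2732
A = e^6.2732 ≈ 530.2 ha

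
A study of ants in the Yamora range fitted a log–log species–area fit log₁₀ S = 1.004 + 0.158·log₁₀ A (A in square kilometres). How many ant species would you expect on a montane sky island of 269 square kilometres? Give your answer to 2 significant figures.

S = 10.09 × 269^0.158
ln S = ln 10.09 + 0.158 × ln 269 = 2.3118 + 0.158 × 5.5947 = 3.1958
S = e^3.1958 ≈ 24.43

24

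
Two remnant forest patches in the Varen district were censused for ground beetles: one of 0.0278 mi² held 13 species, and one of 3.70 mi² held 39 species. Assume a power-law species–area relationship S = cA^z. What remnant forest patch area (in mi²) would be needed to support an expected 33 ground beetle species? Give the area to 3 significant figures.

z = ln(39/13) / ln(3.7/0.0278) = 1.0986 / 4.8911 = 0.2246
c = 13 / 0.0278^0.2246 = 13 / 0.4472 = 29.07
A = (33/29.07)^(1/0.2246) ⇒ ln A = ln(1.135)/0.2246 = 0.5646
A = e^0.5646 ≈ 1.759 mi²

1.76 mi²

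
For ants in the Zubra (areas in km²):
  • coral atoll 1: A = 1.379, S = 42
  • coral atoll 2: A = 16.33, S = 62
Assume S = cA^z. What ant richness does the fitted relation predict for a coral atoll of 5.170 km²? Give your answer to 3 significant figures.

z = ln(62/42) / ln(16.33/1.379) = 0.3895 / 2.4716 = 0.1576
c = 42 / 1.379^0.1576 = 42 / 1.052 = 39.93
S₃ = 39.93 × 5.17^0.1576 = 39.93 × 1.295 ≈ 51.72

51.7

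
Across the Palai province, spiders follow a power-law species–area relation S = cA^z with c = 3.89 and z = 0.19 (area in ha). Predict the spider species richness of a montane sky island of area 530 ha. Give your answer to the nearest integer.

S = 3.89 × 530^0.19
ln S = ln 3.89 + 0.19 × ln 530 = 1.3584 + 0.19 × 6.2729 = 2.5503
S = e^2.5503 ≈ 12.81

13 species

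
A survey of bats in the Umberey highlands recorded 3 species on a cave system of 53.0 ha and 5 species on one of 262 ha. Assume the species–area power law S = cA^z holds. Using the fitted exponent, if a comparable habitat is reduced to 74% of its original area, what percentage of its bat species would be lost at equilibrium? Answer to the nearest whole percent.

z = ln(5/3) / ln(262/53) = 0.5108 / 1.5981 = 0.3197
S_new/S_old = (A_new/A_old)^z = 0.74^0.3197 = exp(0.3197 × -0.3011) = 0.9082
Fraction lost = 1 − 0.9082 = 0.09176

9%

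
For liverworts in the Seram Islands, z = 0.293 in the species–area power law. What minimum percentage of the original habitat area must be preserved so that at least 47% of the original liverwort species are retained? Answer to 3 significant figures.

7.60%

Need (A_new/A_old)^0.293 = 0.47, so A_new/A_old = 0.47^(1/0.293) = 0.47^3.413
ln(A_new/A_old) = ln 0.47 / 0.293 = -0.7550 / 0.293 = -2.5769
A_new/A_old = e^-2.5769 ≈ 0.07601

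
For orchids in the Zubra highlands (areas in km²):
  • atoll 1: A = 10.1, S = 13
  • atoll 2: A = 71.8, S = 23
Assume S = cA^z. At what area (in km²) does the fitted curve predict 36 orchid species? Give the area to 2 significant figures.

330 km²

z = ln(23/13) / ln(71.8/10.1) = 0.5705 / 1.9613 = 0.2909
c = 13 / 10.1^0.2909 = 13 / 1.96 = 6.634
A = (36/6.634)^(1/0.2909) ⇒ ln A = ln(5.426)/0.2909 = 5.8140
A = e^5.8140 ≈ 335 km²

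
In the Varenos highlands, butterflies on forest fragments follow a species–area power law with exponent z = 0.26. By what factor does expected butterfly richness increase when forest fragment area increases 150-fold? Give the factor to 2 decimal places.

3.68

S₂/S₁ = (A₂/A₁)^z = 150^0.26
ln(S₂/S₁) = 0.26 × ln 150 = 0.26 × 5.0106 = 1.3028
S₂/S₁ = e^1.3028 ≈ 3.679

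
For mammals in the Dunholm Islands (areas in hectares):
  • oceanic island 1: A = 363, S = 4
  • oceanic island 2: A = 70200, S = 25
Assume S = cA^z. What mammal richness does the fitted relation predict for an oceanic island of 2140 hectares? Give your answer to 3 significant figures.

7.42

z = ln(25/4) / ln(70200/363) = 1.8326 / 5.2647 = 0.3481
c = 4 / 363^0.3481 = 4 / 7.782 = 0.514
S₃ = 0.514 × 2140^0.3481 = 0.514 × 14.43 ≈ 7.418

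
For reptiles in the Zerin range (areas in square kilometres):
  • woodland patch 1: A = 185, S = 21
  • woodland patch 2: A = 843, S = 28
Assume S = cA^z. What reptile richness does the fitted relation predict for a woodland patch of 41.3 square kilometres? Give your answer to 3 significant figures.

z = ln(28/21) / ln(843/185) = 0.2877 / 1.5166 = 0.1897
c = 21 / 185^0.1897 = 21 / 2.692 = 7.801
S₃ = 7.801 × 41.3^0.1897 = 7.801 × 2.025 ≈ 15.8

15.8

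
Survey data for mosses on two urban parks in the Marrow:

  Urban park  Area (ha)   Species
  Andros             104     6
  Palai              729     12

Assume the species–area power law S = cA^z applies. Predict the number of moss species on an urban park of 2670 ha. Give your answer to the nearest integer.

z = ln(12/6) / ln(729/104) = 0.6931 / 1.9473 = 0.3560
c = 6 / 104^0.3560 = 6 / 5.224 = 1.149
S₃ = 1.149 × 2670^0.3560 = 1.149 × 16.58 ≈ 19.05

19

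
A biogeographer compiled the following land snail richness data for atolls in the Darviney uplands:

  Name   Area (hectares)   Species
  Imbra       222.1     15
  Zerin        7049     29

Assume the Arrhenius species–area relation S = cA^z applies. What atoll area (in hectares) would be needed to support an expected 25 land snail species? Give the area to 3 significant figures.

z = ln(29/15) / ln(7049/222.1) = 0.6592 / 3.4575 = 0.1907
c = 15 / 222.1^0.1907 = 15 / 2.802 = 5.354
A = (25/5.354)^(1/0.1907) ⇒ ln A = ln(4.669)/0.1907 = 8.0822
A = e^8.0822 ≈ 3236 hectares

3240 hectares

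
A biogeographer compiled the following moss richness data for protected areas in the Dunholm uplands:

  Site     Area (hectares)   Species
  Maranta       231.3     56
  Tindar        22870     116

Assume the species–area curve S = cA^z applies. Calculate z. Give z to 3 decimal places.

Taking logs: ln S = ln c + z ln A, so z = (ln S₂ − ln S₁)/(ln A₂ − ln A₁).
z = ln(116/56) / ln(22870/231.3) = ln(2.071) / ln(98.88) = 0.7282 / 4.5939 = 0.1585

0.159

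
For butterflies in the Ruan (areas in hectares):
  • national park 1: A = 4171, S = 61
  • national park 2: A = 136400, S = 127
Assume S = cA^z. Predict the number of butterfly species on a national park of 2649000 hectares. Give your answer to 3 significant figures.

z = ln(127/61) / ln(136400/4171) = 0.7333 / 3.4874 = 0.2103
c = 61 / 4171^0.2103 = 61 / 5.771 = 10.57
S₃ = 10.57 × 2649000^0.2103 = 10.57 × 22.42 ≈ 237

237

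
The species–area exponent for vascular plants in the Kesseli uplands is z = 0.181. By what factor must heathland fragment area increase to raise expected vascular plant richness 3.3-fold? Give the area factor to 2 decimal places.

732.35

(A₂/A₁)^0.181 = 3.3, so A₂/A₁ = 3.3^(1/0.181) = 3.3^5.525
ln(A₂/A₁) = ln 3.3 / 0.181 = 1.1939 / 0.181 = 6.5963
A₂/A₁ = e^6.5963 ≈ 732.3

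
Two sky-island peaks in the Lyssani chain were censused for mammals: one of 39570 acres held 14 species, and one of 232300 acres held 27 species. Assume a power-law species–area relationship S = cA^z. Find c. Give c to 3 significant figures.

z = ln(S₂/S₁) / ln(A₂/A₁) = ln(27/14) / ln(232300/39570) = 0.6568 / 1.7700 = 0.3711
c = S₁ / A₁^z = 14 / 39570^0.3711 = 14 / 50.81 = 0.2755

0.276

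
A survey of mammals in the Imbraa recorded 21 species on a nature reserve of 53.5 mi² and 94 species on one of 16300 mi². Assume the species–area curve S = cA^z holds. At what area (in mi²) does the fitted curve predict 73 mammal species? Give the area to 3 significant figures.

6210 mi²

z = ln(94/21) / ln(16300/53.5) = 1.4988 / 5.7192 = 0.2621
c = 21 / 53.5^0.2621 = 21 / 2.837 = 7.401
A = (73/7.401)^(1/0.2621) ⇒ ln A = ln(9.864)/0.2621 = 8.7341
A = e^8.7341 ≈ 6211 mi²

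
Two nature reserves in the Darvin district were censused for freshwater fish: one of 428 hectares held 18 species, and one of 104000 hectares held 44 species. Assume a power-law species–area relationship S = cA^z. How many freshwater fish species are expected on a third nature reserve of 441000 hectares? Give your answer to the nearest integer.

56

z = ln(44/18) / ln(104000/428) = 0.8938 / 5.4930 = 0.1627
c = 18 / 428^0.1627 = 18 / 2.68 = 6.716
S₃ = 6.716 × 441000^0.1627 = 6.716 × 8.288 ≈ 55.66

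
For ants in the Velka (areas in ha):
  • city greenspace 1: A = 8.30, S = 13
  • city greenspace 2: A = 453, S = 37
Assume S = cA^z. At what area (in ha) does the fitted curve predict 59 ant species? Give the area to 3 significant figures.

z = ln(37/13) / ln(453/8.3) = 1.0460 / 3.9996 = 0.2615
c = 13 / 8.3^0.2615 = 13 / 1.739 = 7.475
A = (59/7.475)^(1/0.2615) ⇒ ln A = ln(7.893)/0.2615 = 7.9002
A = e^7.9002 ≈ 2698 ha

2700 ha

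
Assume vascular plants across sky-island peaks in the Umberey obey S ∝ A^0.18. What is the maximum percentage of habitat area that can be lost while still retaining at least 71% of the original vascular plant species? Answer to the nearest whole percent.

85%

Need (A_new/A_old)^0.18 = 0.71, so A_new/A_old = 0.71^(1/0.18) = 0.71^5.556
ln(A_new/A_old) = ln 0.71 / 0.18 = -0.3425 / 0.18 = -1.9027
A_new/A_old = e^-1.9027 ≈ 0.1492
Fraction that can be lost = 1 − 0.1492 = 0.8508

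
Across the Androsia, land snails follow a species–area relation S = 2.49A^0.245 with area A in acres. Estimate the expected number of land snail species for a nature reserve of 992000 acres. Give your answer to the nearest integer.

73

S = 2.49 × 992000^0.245
ln S = ln 2.49 + 0.245 × ln 992000 = 0.9123 + 0.245 × 13.8075 = 4.2951
S = e^4.2951 ≈ 73.34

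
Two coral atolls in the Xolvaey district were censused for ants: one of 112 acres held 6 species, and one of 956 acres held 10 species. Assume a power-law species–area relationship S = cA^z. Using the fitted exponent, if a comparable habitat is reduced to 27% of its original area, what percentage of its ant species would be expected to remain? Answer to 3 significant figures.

73.2%

z = ln(10/6) / ln(956/112) = 0.5108 / 2.1443 = 0.2382
S_new/S_old = (A_new/A_old)^z = 0.27^0.2382 = exp(0.2382 × -1.3093) = 0.732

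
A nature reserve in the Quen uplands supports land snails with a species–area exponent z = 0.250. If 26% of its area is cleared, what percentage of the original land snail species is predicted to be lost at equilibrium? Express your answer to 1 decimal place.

7.3%

S_new/S_old = (A_new/A_old)^z = 0.74^0.25
= exp(0.25 × ln 0.74) = exp(0.25 × -0.3011) = exp(-0.0753) ≈ 0.9275
Fraction lost = 1 − 0.9275 = 0.07251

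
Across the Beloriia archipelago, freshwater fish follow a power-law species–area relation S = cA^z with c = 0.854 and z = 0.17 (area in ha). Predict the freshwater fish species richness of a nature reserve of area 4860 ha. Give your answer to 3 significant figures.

3.62

S = 0.854 × 4860^0.17
ln S = ln 0.854 + 0.17 × ln 4860 = -0.1578 + 0.17 × 8.4888 = 1.2853
S = e^1.2853 ≈ 3.616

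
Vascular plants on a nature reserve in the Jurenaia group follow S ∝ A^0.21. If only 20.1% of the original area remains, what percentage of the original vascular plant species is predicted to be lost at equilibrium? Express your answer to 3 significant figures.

S_new/S_old = (A_new/A_old)^z = 0.201^0.21
= exp(0.21 × ln 0.201) = exp(0.21 × -1.6045) = exp(-0.3369) ≈ 0.714
Fraction lost = 1 − 0.714 = 0.286

28.6%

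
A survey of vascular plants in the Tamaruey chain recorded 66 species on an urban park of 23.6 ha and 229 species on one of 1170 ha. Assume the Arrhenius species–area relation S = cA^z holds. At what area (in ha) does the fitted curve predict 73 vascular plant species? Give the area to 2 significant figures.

32 ha

z = ln(229/66) / ln(1170/23.6) = 1.2441 / 3.9035 = 0.3187
c = 66 / 23.6^0.3187 = 66 / 2.739 = 24.1
A = (73/24.1)^(1/0.3187) ⇒ ln A = ln(3.029)/0.3187 = 3.4775
A = e^3.4775 ≈ 32.38 ha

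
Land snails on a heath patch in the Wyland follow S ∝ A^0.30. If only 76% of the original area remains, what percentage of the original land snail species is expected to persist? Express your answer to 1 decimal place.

92.1%

S_new/S_old = (A_new/A_old)^z = 0.76^0.3
= exp(0.3 × ln 0.76) = exp(0.3 × -0.2744) = exp(-0.0823) ≈ 0.921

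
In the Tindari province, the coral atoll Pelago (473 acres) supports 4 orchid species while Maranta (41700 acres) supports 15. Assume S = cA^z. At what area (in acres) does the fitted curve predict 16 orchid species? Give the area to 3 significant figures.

z = ln(15/4) / ln(41700/473) = 1.3218 / 4.4792 = 0.2951
c = 4 / 473^0.2951 = 4 / 6.156 = 0.6497
A = (16/0.6497)^(1/0.2951) ⇒ ln A = ln(24.63)/0.2951 = 10.8570
A = e^10.8570 ≈ 51894 acres

51900 acres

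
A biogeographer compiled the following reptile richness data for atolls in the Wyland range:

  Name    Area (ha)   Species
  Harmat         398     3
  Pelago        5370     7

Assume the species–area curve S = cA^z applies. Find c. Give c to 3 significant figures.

0.427

z = ln(S₂/S₁) / ln(A₂/A₁) = ln(7/3) / ln(5370/398) = 0.8473 / 2.6021 = 0.3256
c = S₁ / A₁^z = 3 / 398^0.3256 = 3 / 7.024 = 0.4271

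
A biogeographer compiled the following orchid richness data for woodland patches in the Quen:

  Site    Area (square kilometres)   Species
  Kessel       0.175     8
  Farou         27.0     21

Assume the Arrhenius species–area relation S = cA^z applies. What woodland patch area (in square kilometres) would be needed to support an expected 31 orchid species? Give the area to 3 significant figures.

206 square kilometres

z = ln(21/8) / ln(27/0.175) = 0.9651 / 5.0388 = 0.1915
c = 8 / 0.175^0.1915 = 8 / 0.7162 = 11.17
A = (31/11.17)^(1/0.1915) ⇒ ln A = ln(2.775)/0.1915 = 5.3293
A = e^5.3293 ≈ 206.3 square kilometres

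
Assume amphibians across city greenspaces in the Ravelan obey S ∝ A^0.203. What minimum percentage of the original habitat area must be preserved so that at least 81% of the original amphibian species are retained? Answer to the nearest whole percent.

Need (A_new/A_old)^0.203 = 0.81, so A_new/A_old = 0.81^(1/0.203) = 0.81^4.926
ln(A_new/A_old) = ln 0.81 / 0.203 = -0.2107 / 0.203 = -1.0380
A_new/A_old = e^-1.0380 ≈ 0.3542

35%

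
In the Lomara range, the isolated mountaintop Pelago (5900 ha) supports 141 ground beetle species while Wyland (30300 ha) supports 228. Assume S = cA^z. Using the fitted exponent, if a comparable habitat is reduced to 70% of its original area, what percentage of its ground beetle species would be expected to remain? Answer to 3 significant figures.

90.1%

z = ln(228/141) / ln(30300/5900) = 0.4806 / 1.6362 = 0.2937
S_new/S_old = (A_new/A_old)^z = 0.7^0.2937 = exp(0.2937 × -0.3567) = 0.9005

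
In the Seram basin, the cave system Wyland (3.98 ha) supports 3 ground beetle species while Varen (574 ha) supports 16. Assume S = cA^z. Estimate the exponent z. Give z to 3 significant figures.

0.337

Taking logs: ln S = ln c + z ln A, so z = (ln S₂ − ln S₁)/(ln A₂ − ln A₁).
z = ln(16/3) / ln(574/3.98) = ln(5.333) / ln(144.2) = 1.6740 / 4.9713 = 0.3367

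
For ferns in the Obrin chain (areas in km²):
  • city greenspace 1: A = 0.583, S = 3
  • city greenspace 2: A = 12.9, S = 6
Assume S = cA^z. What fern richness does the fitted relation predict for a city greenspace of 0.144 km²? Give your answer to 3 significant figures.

z = ln(6/3) / ln(12.9/0.583) = 0.6931 / 3.0968 = 0.2238
c = 3 / 0.583^0.2238 = 3 / 0.8862 = 3.385
S₃ = 3.385 × 0.144^0.2238 = 3.385 × 0.6481 ≈ 2.194

2.19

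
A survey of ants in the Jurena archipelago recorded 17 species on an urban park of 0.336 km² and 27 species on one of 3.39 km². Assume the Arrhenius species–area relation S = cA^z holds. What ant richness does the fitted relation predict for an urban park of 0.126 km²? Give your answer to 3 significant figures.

z = ln(27/17) / ln(3.39/0.336) = 0.4626 / 2.3115 = 0.2001
c = 17 / 0.336^0.2001 = 17 / 0.8039 = 21.15
S₃ = 21.15 × 0.126^0.2001 = 21.15 × 0.6606 ≈ 13.97

14.0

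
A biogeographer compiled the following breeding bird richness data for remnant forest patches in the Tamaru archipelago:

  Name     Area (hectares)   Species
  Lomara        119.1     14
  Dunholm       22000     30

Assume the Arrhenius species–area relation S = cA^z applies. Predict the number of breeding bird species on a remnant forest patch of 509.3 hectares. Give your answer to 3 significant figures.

z = ln(30/14) / ln(22000/119.1) = 0.7621 / 5.2188 = 0.1460
c = 14 / 119.1^0.1460 = 14 / 2.01 = 6.966
S₃ = 6.966 × 509.3^0.1460 = 6.966 × 2.485 ≈ 17.31

17.3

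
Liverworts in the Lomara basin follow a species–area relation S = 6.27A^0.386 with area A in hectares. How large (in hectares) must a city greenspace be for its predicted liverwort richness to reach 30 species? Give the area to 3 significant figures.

57.7 hectares

30 = 6.27 × A^0.386  ⇒  A^0.386 = 30/6.27 = 4.785
ln A = ln(4.785) / 0.386 = 1.5654 / 0.386 = 4.0555
A = e^4.0555 ≈ 57.71 hectares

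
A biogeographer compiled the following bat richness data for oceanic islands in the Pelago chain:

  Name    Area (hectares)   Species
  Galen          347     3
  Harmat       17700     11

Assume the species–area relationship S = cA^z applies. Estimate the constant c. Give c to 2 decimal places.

0.43

z = ln(S₂/S₁) / ln(A₂/A₁) = ln(11/3) / ln(17700/347) = 1.2993 / 3.9320 = 0.3304
c = S₁ / A₁^z = 3 / 347^0.3304 = 3 / 6.909 = 0.4342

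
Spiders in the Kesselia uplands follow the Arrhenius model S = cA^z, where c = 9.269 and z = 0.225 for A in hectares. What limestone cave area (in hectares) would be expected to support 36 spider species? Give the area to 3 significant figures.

416 hectares

36 = 9.269 × A^0.225  ⇒  A^0.225 = 36/9.269 = 3.884
ln A = ln(3.884) / 0.225 = 1.3568 / 0.225 = 6.0304
A = e^6.0304 ≈ 415.9 hectares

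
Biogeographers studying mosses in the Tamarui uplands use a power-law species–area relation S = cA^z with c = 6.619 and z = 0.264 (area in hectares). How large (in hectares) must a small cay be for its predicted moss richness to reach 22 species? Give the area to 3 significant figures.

22 = 6.619 × A^0.264  ⇒  A^0.264 = 22/6.619 = 3.324
ln A = ln(3.324) / 0.264 = 1.2011 / 0.264 = 4.5496
A = e^4.5496 ≈ 94.6 hectares

94.6 hectares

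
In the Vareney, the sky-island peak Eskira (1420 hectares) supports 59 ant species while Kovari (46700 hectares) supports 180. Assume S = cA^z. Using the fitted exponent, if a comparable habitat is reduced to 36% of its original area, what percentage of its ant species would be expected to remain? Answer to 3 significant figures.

72.2%

z = ln(180/59) / ln(46700/1420) = 1.1154 / 3.4931 = 0.3193
S_new/S_old = (A_new/A_old)^z = 0.36^0.3193 = exp(0.3193 × -1.0217) = 0.7216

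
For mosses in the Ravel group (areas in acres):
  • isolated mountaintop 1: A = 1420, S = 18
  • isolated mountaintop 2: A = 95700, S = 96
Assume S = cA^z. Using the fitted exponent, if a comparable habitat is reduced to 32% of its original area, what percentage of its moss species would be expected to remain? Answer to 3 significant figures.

z = ln(96/18) / ln(95700/1420) = 1.6740 / 4.2106 = 0.3976
S_new/S_old = (A_new/A_old)^z = 0.32^0.3976 = exp(0.3976 × -1.1394) = 0.6357

63.6%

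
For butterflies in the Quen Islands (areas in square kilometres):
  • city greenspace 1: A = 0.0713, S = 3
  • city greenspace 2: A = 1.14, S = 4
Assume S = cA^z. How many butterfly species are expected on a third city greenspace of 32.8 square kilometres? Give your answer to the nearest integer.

z = ln(4/3) / ln(1.14/0.0713) = 0.2877 / 2.7719 = 0.1038
c = 3 / 0.0713^0.1038 = 3 / 0.7603 = 3.946
S₃ = 3.946 × 32.8^0.1038 = 3.946 × 1.437 ≈ 5.669

6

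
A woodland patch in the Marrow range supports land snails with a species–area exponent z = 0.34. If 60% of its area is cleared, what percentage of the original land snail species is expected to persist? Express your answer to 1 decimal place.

S_new/S_old = (A_new/A_old)^z = 0.4^0.34
= exp(0.34 × ln 0.4) = exp(0.34 × -0.9163) = exp(-0.3115) ≈ 0.7323

73.2%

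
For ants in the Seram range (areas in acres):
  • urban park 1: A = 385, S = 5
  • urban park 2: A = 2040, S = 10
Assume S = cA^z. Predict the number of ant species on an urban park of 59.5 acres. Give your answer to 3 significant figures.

z = ln(10/5) / ln(2040/385) = 0.6931 / 1.6675 = 0.4157
c = 5 / 385^0.4157 = 5 / 11.88 = 0.4209
S₃ = 0.4209 × 59.5^0.4157 = 0.4209 × 5.466 ≈ 2.301

2.30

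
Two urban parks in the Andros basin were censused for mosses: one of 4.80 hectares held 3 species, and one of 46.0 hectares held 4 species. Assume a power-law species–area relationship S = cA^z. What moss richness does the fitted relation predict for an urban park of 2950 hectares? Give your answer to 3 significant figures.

6.79

z = ln(4/3) / ln(46/4.8) = 0.2877 / 2.2600 = 0.1273
c = 3 / 4.8^0.1273 = 3 / 1.221 = 2.457
S₃ = 2.457 × 2950^0.1273 = 2.457 × 2.765 ≈ 6.793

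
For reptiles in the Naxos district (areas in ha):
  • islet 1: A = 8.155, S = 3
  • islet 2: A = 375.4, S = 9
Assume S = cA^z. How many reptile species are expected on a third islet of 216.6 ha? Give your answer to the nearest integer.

8

z = ln(9/3) / ln(375.4/8.155) = 1.0986 / 3.8294 = 0.2869
c = 3 / 8.155^0.2869 = 3 / 1.826 = 1.643
S₃ = 1.643 × 216.6^0.2869 = 1.643 × 4.678 ≈ 7.686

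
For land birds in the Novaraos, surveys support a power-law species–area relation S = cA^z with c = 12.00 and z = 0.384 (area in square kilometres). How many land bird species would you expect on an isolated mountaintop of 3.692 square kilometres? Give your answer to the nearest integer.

20 species

S = 12 × 3.692^0.384
ln S = ln 12 + 0.384 × ln 3.692 = 2.4849 + 0.384 × 1.3062 = 2.9865
S = e^2.9865 ≈ 19.82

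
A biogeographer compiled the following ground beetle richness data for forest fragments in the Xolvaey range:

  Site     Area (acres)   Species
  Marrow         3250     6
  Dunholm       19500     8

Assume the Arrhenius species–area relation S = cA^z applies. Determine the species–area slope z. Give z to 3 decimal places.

0.161

Taking logs: ln S = ln c + z ln A, so z = (ln S₂ − ln S₁)/(ln A₂ − ln A₁).
z = ln(8/6) / ln(19500/3250) = ln(1.333) / ln(6) = 0.2877 / 1.7918 = 0.1606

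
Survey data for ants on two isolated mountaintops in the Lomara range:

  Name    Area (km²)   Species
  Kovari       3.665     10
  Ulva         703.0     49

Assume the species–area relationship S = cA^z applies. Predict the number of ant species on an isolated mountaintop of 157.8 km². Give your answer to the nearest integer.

z = ln(49/10) / ln(703/3.665) = 1.5892 / 5.2565 = 0.3023
c = 10 / 3.665^0.3023 = 10 / 1.481 = 6.752
S₃ = 6.752 × 157.8^0.3023 = 6.752 × 4.619 ≈ 31.19

31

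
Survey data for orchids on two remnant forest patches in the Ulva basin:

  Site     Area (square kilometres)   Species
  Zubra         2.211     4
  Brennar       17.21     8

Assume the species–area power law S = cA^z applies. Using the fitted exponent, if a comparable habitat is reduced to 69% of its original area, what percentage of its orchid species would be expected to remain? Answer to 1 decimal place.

88.2%

z = ln(8/4) / ln(17.21/2.211) = 0.6931 / 2.0520 = 0.3378
S_new/S_old = (A_new/A_old)^z = 0.69^0.3378 = exp(0.3378 × -0.3711) = 0.8822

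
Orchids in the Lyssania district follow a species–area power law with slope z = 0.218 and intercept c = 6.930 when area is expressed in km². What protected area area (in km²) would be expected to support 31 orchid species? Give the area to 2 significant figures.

970 km²

31 = 6.93 × A^0.218  ⇒  A^0.218 = 31/6.93 = 4.473
ln A = ln(4.473) / 0.218 = 1.4981 / 0.218 = 6.8721
A = e^6.8721 ≈ 965 km²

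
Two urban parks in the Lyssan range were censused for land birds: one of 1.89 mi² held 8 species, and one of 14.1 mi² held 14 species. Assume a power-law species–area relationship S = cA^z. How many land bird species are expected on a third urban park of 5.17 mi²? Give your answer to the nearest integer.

11

z = ln(14/8) / ln(14.1/1.89) = 0.5596 / 2.0096 = 0.2785
c = 8 / 1.89^0.2785 = 8 / 1.194 = 6.7
S₃ = 6.7 × 5.17^0.2785 = 6.7 × 1.58 ≈ 10.59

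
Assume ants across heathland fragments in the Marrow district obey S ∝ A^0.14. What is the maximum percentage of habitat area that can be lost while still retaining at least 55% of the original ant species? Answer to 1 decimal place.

98.6%

Need (A_new/A_old)^0.14 = 0.55, so A_new/A_old = 0.55^(1/0.14) = 0.55^7.143
ln(A_new/A_old) = ln 0.55 / 0.14 = -0.5978 / 0.14 = -4.2703
A_new/A_old = e^-4.2703 ≈ 0.01398
Fraction that can be lost = 1 − 0.01398 = 0.986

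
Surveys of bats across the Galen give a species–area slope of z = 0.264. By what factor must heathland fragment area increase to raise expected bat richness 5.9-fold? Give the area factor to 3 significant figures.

832

(A₂/A₁)^0.264 = 5.9, so A₂/A₁ = 5.9^(1/0.264) = 5.9^3.788
ln(A₂/A₁) = ln 5.9 / 0.264 = 1.7750 / 0.264 = 6.7233
A₂/A₁ = e^6.7233 ≈ 831.6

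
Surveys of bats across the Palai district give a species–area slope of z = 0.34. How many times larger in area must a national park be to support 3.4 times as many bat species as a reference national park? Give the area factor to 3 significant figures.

36.6

(A₂/A₁)^0.34 = 3.4, so A₂/A₁ = 3.4^(1/0.34) = 3.4^2.941
ln(A₂/A₁) = ln 3.4 / 0.34 = 1.2238 / 0.34 = 3.5993
A₂/A₁ = e^3.5993 ≈ 36.57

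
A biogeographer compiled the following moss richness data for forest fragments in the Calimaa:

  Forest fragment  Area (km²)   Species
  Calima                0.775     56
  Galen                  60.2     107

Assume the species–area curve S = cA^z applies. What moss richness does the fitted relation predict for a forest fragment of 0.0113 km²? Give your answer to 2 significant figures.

30

z = ln(107/56) / ln(60.2/0.775) = 0.6475 / 4.3526 = 0.1488
c = 56 / 0.775^0.1488 = 56 / 0.9628 = 58.16
S₃ = 58.16 × 0.0113^0.1488 = 58.16 × 0.5133 ≈ 29.86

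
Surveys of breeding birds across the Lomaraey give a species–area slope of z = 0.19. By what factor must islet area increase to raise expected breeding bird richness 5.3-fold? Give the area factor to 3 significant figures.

(A₂/A₁)^0.19 = 5.3, so A₂/A₁ = 5.3^(1/0.19) = 5.3^5.263
ln(A₂/A₁) = ln 5.3 / 0.19 = 1.6677 / 0.19 = 8.7774
A₂/A₁ = e^8.7774 ≈ 6486

6490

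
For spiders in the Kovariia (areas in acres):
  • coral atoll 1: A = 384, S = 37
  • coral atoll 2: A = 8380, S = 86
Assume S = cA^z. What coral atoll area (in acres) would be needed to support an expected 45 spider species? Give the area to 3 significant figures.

z = ln(86/37) / ln(8380/384) = 0.8434 / 3.0830 = 0.2736
c = 37 / 384^0.2736 = 37 / 5.093 = 7.264
A = (45/7.264)^(1/0.2736) ⇒ ln A = ln(6.195)/0.2736 = 6.6661
A = e^6.6661 ≈ 785.4 acres

785 acres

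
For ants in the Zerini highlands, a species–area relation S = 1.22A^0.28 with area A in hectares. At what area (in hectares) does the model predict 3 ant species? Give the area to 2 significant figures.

25 hectares

3 = 1.22 × A^0.28  ⇒  A^0.28 = 3/1.22 = 2.459
ln A = ln(2.459) / 0.28 = 0.8998 / 0.28 = 3.2134
A = e^3.2134 ≈ 24.86 hectares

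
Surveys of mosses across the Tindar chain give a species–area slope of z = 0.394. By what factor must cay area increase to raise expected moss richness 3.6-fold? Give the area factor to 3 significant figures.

(A₂/A₁)^0.394 = 3.6, so A₂/A₁ = 3.6^(1/0.394) = 3.6^2.538
ln(A₂/A₁) = ln 3.6 / 0.394 = 1.2809 / 0.394 = 3.2511
A₂/A₁ = e^3.2511 ≈ 25.82

25.8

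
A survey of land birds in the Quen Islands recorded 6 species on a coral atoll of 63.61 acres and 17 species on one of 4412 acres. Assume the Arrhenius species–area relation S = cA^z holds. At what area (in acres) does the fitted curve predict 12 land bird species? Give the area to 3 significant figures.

1070 acres

z = ln(17/6) / ln(4412/63.61) = 1.0415 / 4.2393 = 0.2457
c = 6 / 63.61^0.2457 = 6 / 2.774 = 2.163
A = (12/2.163)^(1/0.2457) ⇒ ln A = ln(5.547)/0.2457 = 6.9743
A = e^6.9743 ≈ 1069 acres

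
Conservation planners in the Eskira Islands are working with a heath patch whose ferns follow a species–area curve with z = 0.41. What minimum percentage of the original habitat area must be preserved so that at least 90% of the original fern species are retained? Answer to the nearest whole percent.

Need (A_new/A_old)^0.41 = 0.9, so A_new/A_old = 0.9^(1/0.41) = 0.9^2.439
ln(A_new/A_old) = ln 0.9 / 0.41 = -0.1054 / 0.41 = -0.2570
A_new/A_old = e^-0.2570 ≈ 0.7734

77%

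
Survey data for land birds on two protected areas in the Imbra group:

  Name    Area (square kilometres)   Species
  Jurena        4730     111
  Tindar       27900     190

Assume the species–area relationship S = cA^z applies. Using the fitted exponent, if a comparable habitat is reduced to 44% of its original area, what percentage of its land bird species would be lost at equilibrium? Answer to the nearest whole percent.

22%

z = ln(190/111) / ln(27900/4730) = 0.5375 / 1.7747 = 0.3029
S_new/S_old = (A_new/A_old)^z = 0.44^0.3029 = exp(0.3029 × -0.8210) = 0.7799
Fraction lost = 1 − 0.7799 = 0.2201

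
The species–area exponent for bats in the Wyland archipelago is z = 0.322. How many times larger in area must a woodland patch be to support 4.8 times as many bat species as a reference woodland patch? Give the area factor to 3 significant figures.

131

(A₂/A₁)^0.322 = 4.8, so A₂/A₁ = 4.8^(1/0.322) = 4.8^3.106
ln(A₂/A₁) = ln 4.8 / 0.322 = 1.5686 / 0.322 = 4.8715
A₂/A₁ = e^4.8715 ≈ 130.5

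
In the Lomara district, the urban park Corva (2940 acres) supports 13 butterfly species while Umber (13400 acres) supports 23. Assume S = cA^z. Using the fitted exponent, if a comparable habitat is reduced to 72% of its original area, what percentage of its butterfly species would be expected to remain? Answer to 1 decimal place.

z = ln(23/13) / ln(13400/2940) = 0.5705 / 1.5168 = 0.3761
S_new/S_old = (A_new/A_old)^z = 0.72^0.3761 = exp(0.3761 × -0.3285) = 0.8838

88.4%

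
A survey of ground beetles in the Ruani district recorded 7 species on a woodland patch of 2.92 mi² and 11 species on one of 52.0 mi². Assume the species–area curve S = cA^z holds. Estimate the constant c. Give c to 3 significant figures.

5.92

z = ln(S₂/S₁) / ln(A₂/A₁) = ln(11/7) / ln(52/2.92) = 0.4520 / 2.8797 = 0.1570
c = S₁ / A₁^z = 7 / 2.92^0.1570 = 7 / 1.183 = 5.916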